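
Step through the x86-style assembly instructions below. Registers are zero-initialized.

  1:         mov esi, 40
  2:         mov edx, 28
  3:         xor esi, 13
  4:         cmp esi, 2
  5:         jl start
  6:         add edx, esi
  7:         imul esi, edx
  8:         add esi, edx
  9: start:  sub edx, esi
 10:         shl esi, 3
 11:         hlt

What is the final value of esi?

after mov esi, 40: esi=40
after mov edx, 28: edx=28
after xor esi, 13: esi=40^13=37
cmp esi, 2  (cmp 37,2)
jl start: not taken
after add edx, esi: edx=28+37=65
after imul esi, edx: esi=37*65=2405
after add esi, edx: esi=2405+65=2470
after sub edx, esi: edx=65-2470=-2405
after shl esi, 3: esi=2470<<3=19760
halt.

19760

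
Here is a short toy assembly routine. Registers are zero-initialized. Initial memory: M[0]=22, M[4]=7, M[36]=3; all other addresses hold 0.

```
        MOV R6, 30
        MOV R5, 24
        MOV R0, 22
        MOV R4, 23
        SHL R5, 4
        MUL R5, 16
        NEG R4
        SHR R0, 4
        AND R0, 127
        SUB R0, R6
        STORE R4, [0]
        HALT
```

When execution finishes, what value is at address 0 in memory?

-23

MOV R6, 30 → R6=30
MOV R5, 24 → R5=24
MOV R0, 22 → R0=22
MOV R4, 23 → R4=23
SHL R5, 4 → R5=24<<4=384
MUL R5, 16 → R5=384*16=6144
NEG R4 → R4=-(23)=-23
SHR R0, 4 → R0=22>>4=1
AND R0, 127 → R0=1&127=1
SUB R0, R6 → R0=1-30=-29
STORE R4, [0] → M[0]=-23
halt.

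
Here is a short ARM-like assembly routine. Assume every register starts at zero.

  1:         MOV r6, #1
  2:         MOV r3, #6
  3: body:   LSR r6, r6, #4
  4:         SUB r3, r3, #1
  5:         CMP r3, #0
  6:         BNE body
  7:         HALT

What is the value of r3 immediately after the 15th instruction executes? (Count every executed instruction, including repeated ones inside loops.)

MOV r6, #1 → r6=1
MOV r3, #6 → r3=6
LSR r6, r6, #4 → r6=1>>4=0
SUB r3, r3, #1 → r3=6-1=5
CMP r3, #0  (cmp 5,0)
BNE body: taken
LSR r6, r6, #4 → r6=0>>4=0
SUB r3, r3, #1 → r3=5-1=4
CMP r3, #0  (cmp 4,0)
BNE body: taken
LSR r6, r6, #4 → r6=0>>4=0
SUB r3, r3, #1 → r3=4-1=3
CMP r3, #0  (cmp 3,0)
BNE body: taken
LSR r6, r6, #4 → r6=0>>4=0
After step 15: r3 = 3.

3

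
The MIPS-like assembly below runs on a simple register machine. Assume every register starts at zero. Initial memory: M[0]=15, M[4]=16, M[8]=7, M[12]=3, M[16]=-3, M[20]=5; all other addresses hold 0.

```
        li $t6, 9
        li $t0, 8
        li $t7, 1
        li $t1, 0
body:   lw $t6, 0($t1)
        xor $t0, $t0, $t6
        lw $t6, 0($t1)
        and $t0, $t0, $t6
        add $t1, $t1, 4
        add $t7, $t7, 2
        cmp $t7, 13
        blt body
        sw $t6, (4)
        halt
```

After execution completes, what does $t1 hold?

24

li $t6, 9 → $t6=9
li $t0, 8 → $t0=8
li $t7, 1 → $t7=1
li $t1, 0 → $t1=0
lw $t6, 0($t1) → $t6=M[0]=15
xor $t0, $t0, $t6 → $t0=8^15=7
lw $t6, 0($t1) → $t6=M[0]=15
and $t0, $t0, $t6 → $t0=7&15=7
add $t1, $t1, 4 → $t1=0+4=4
add $t7, $t7, 2 → $t7=1+2=3
cmp $t7, 13  (cmp 3,13)
blt body: taken
lw $t6, 0($t1) → $t6=M[4]=16
xor $t0, $t0, $t6 → $t0=7^16=23
lw $t6, 0($t1) → $t6=M[4]=16
and $t0, $t0, $t6 → $t0=23&16=16
add $t1, $t1, 4 → $t1=4+4=8
add $t7, $t7, 2 → $t7=3+2=5
cmp $t7, 13  (cmp 5,13)
blt body: taken
lw $t6, 0($t1) → $t6=M[8]=7
xor $t0, $t0, $t6 → $t0=16^7=23
lw $t6, 0($t1) → $t6=M[8]=7
and $t0, $t0, $t6 → $t0=23&7=7
add $t1, $t1, 4 → $t1=8+4=12
add $t7, $t7, 2 → $t7=5+2=7
cmp $t7, 13  (cmp 7,13)
blt body: taken
lw $t6, 0($t1) → $t6=M[12]=3
xor $t0, $t0, $t6 → $t0=7^3=4
lw $t6, 0($t1) → $t6=M[12]=3
and $t0, $t0, $t6 → $t0=4&3=0
add $t1, $t1, 4 → $t1=12+4=16
add $t7, $t7, 2 → $t7=7+2=9
cmp $t7, 13  (cmp 9,13)
blt body: taken
lw $t6, 0($t1) → $t6=M[16]=-3
xor $t0, $t0, $t6 → $t0=0^(-3)=-3
lw $t6, 0($t1) → $t6=M[16]=-3
and $t0, $t0, $t6 → $t0=(-3)&(-3)=-3
add $t1, $t1, 4 → $t1=16+4=20
add $t7, $t7, 2 → $t7=9+2=11
cmp $t7, 13  (cmp 11,13)
blt body: taken
lw $t6, 0($t1) → $t6=M[20]=5
xor $t0, $t0, $t6 → $t0=(-3)^5=-8
lw $t6, 0($t1) → $t6=M[20]=5
and $t0, $t0, $t6 → $t0=(-8)&5=0
add $t1, $t1, 4 → $t1=20+4=24
add $t7, $t7, 2 → $t7=11+2=13
cmp $t7, 13  (cmp 13,13)
blt body: not taken
sw $t6, (4) → M[4]=5
halt.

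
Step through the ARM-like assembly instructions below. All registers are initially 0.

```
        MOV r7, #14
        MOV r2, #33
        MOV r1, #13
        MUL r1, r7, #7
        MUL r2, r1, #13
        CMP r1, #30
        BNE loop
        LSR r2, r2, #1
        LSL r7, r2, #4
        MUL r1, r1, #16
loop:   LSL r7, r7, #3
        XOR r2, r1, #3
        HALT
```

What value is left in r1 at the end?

98

MOV r7, #14 → r7=14
MOV r2, #33 → r2=33
MOV r1, #13 → r1=13
MUL r1, r7, #7 → r1=14*7=98
MUL r2, r1, #13 → r2=98*13=1274
CMP r1, #30  (cmp 98,30)
BNE loop: taken
LSL r7, r7, #3 → r7=14<<3=112
XOR r2, r1, #3 → r2=98^3=97
halt.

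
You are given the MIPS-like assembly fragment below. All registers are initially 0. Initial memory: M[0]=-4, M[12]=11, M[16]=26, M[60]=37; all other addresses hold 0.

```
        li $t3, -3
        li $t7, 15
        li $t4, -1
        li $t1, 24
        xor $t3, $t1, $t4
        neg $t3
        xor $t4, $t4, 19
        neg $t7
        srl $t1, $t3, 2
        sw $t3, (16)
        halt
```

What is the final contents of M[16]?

25

$t3=-3
$t7=15
$t4=-1
$t1=24
$t3=24^(-1)=-25
$t3=-(-25)=25
$t4=(-1)^19=-20
$t7=-(15)=-15
$t1=25>>2=6
sw $t3, (16) → M[16]=25
halt.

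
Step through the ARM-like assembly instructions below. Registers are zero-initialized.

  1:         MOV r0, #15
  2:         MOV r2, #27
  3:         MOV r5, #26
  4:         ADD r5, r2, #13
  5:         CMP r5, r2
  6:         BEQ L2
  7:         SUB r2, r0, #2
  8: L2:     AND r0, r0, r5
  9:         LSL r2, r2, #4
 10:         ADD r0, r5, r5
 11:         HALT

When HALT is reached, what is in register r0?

MOV r0, #15 → r0=15
MOV r2, #27 → r2=27
MOV r5, #26 → r5=26
ADD r5, r2, #13 → r5=27+13=40
CMP r5, r2  (cmp 40,27)
BEQ L2: not taken
SUB r2, r0, #2 → r2=15-2=13
AND r0, r0, r5 → r0=15&40=8
LSL r2, r2, #4 → r2=13<<4=208
ADD r0, r5, r5 → r0=40+40=80
halt.

80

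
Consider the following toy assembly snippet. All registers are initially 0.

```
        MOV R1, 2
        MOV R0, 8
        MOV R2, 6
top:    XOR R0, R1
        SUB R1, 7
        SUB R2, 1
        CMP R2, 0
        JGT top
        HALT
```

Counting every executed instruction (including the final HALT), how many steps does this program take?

R1=2
R0=8
R2=6
R0=8^2=10
R1=2-7=-5
R2=6-1=5
CMP R2, 0  (cmp 5,0)
JGT top: taken
R0=10^(-5)=-15
R1=(-5)-7=-12
R2=5-1=4
CMP R2, 0  (cmp 4,0)
JGT top: taken
R0=(-15)^(-12)=5
R1=(-12)-7=-19
R2=4-1=3
CMP R2, 0  (cmp 3,0)
JGT top: taken
R0=5^(-19)=-24
R1=(-19)-7=-26
R2=3-1=2
CMP R2, 0  (cmp 2,0)
JGT top: taken
R0=(-24)^(-26)=14
R1=(-26)-7=-33
R2=2-1=1
CMP R2, 0  (cmp 1,0)
JGT top: taken
R0=14^(-33)=-47
R1=(-33)-7=-40
R2=1-1=0
CMP R2, 0  (cmp 0,0)
JGT top: not taken
halt.
Total executed instructions: 34.

34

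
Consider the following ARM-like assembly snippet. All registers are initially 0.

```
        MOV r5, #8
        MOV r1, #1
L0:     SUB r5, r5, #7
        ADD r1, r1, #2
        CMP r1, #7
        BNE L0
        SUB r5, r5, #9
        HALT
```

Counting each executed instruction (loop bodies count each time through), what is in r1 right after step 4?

after MOV r5, #8: r5=8
after MOV r1, #1: r1=1
after SUB r5, r5, #7: r5=8-7=1
after ADD r1, r1, #2: r1=1+2=3
After step 4: r1 = 3.

3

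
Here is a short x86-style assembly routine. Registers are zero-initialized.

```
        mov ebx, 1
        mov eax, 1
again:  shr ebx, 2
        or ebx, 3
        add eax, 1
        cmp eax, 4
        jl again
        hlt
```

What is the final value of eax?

after mov ebx, 1: ebx=1
after mov eax, 1: eax=1
after shr ebx, 2: ebx=1>>2=0
after or ebx, 3: ebx=0|3=3
after add eax, 1: eax=1+1=2
cmp eax, 4  (cmp 2,4)
jl again: taken
after shr ebx, 2: ebx=3>>2=0
after or ebx, 3: ebx=0|3=3
after add eax, 1: eax=2+1=3
cmp eax, 4  (cmp 3,4)
jl again: taken
after shr ebx, 2: ebx=3>>2=0
after or ebx, 3: ebx=0|3=3
after add eax, 1: eax=3+1=4
cmp eax, 4  (cmp 4,4)
jl again: not taken
halt.

4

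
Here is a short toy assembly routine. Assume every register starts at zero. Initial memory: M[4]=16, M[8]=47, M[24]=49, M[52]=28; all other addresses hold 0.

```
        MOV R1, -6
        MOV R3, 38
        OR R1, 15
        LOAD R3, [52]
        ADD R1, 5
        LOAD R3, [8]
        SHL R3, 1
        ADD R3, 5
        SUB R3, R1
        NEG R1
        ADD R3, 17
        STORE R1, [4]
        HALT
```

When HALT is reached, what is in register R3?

MOV R1, -6 → R1=-6
MOV R3, 38 → R3=38
OR R1, 15 → R1=(-6)|15=-1
LOAD R3, [52] → R3=M[52]=28
ADD R1, 5 → R1=(-1)+5=4
LOAD R3, [8] → R3=M[8]=47
SHL R3, 1 → R3=47<<1=94
ADD R3, 5 → R3=94+5=99
SUB R3, R1 → R3=99-4=95
NEG R1 → R1=-(4)=-4
ADD R3, 17 → R3=95+17=112
STORE R1, [4] → M[4]=-4
halt.

112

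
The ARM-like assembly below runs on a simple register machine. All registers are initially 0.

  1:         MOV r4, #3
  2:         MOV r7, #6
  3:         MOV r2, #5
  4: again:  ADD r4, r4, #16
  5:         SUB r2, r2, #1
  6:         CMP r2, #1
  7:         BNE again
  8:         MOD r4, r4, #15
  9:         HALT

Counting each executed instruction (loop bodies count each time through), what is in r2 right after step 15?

MOV r4, #3 → r4=3
MOV r7, #6 → r7=6
MOV r2, #5 → r2=5
ADD r4, r4, #16 → r4=3+16=19
SUB r2, r2, #1 → r2=5-1=4
CMP r2, #1  (cmp 4,1)
BNE again: taken
ADD r4, r4, #16 → r4=19+16=35
SUB r2, r2, #1 → r2=4-1=3
CMP r2, #1  (cmp 3,1)
BNE again: taken
ADD r4, r4, #16 → r4=35+16=51
SUB r2, r2, #1 → r2=3-1=2
CMP r2, #1  (cmp 2,1)
BNE again: taken
After step 15: r2 = 2.

2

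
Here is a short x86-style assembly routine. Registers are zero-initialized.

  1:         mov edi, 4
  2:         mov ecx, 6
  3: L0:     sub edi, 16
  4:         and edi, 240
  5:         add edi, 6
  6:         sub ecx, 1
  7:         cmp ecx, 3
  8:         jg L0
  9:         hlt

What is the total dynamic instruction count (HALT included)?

edi=4
ecx=6
edi=4-16=-12
edi=(-12)&240=240
edi=240+6=246
ecx=6-1=5
cmp ecx, 3  (cmp 5,3)
jg L0: taken
edi=246-16=230
edi=230&240=224
edi=224+6=230
ecx=5-1=4
cmp ecx, 3  (cmp 4,3)
jg L0: taken
edi=230-16=214
edi=214&240=208
edi=208+6=214
ecx=4-1=3
cmp ecx, 3  (cmp 3,3)
jg L0: not taken
halt.
Total executed instructions: 21.

21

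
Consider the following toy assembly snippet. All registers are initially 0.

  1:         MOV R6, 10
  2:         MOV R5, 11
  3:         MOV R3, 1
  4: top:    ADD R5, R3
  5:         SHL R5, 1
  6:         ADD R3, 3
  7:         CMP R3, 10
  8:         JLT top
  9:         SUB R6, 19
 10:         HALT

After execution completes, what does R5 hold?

126

R6=10
R5=11
R3=1
R5=11+1=12
R5=12<<1=24
R3=1+3=4
CMP R3, 10  (cmp 4,10)
JLT top: taken
R5=24+4=28
R5=28<<1=56
R3=4+3=7
CMP R3, 10  (cmp 7,10)
JLT top: taken
R5=56+7=63
R5=63<<1=126
R3=7+3=10
CMP R3, 10  (cmp 10,10)
JLT top: not taken
R6=10-19=-9
halt.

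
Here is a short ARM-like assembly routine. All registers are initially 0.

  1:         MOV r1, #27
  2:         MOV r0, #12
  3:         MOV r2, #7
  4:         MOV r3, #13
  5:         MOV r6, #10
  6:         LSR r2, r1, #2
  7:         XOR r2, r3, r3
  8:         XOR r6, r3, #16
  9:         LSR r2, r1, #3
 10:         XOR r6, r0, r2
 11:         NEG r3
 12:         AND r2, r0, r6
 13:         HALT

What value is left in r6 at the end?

15

after MOV r1, #27: r1=27
after MOV r0, #12: r0=12
after MOV r2, #7: r2=7
after MOV r3, #13: r3=13
after MOV r6, #10: r6=10
after LSR r2, r1, #2: r2=27>>2=6
after XOR r2, r3, r3: r2=13^13=0
after XOR r6, r3, #16: r6=13^16=29
after LSR r2, r1, #3: r2=27>>3=3
after XOR r6, r0, r2: r6=12^3=15
after NEG r3: r3=-(13)=-13
after AND r2, r0, r6: r2=12&15=12
halt.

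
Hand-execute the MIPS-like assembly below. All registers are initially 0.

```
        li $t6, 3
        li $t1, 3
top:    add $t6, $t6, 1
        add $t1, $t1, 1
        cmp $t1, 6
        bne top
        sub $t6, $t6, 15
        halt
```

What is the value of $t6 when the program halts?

-9

li $t6, 3 → $t6=3
li $t1, 3 → $t1=3
add $t6, $t6, 1 → $t6=3+1=4
add $t1, $t1, 1 → $t1=3+1=4
cmp $t1, 6  (cmp 4,6)
bne top: taken
add $t6, $t6, 1 → $t6=4+1=5
add $t1, $t1, 1 → $t1=4+1=5
cmp $t1, 6  (cmp 5,6)
bne top: taken
add $t6, $t6, 1 → $t6=5+1=6
add $t1, $t1, 1 → $t1=5+1=6
cmp $t1, 6  (cmp 6,6)
bne top: not taken
sub $t6, $t6, 15 → $t6=6-15=-9
halt.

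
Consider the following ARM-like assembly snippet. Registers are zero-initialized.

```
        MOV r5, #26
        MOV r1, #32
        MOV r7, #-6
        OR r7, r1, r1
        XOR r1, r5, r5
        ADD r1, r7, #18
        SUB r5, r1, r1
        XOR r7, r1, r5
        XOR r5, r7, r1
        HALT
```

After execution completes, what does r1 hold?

50

after MOV r5, #26: r5=26
after MOV r1, #32: r1=32
after MOV r7, #-6: r7=-6
after OR r7, r1, r1: r7=32|32=32
after XOR r1, r5, r5: r1=26^26=0
after ADD r1, r7, #18: r1=32+18=50
after SUB r5, r1, r1: r5=50-50=0
after XOR r7, r1, r5: r7=50^0=50
after XOR r5, r7, r1: r5=50^50=0
halt.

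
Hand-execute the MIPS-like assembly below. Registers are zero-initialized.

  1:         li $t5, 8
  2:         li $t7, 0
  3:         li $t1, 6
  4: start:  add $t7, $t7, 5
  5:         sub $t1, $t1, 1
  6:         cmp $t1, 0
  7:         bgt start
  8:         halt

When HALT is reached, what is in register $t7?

li $t5, 8 → $t5=8
li $t7, 0 → $t7=0
li $t1, 6 → $t1=6
add $t7, $t7, 5 → $t7=0+5=5
sub $t1, $t1, 1 → $t1=6-1=5
cmp $t1, 0  (cmp 5,0)
bgt start: taken
add $t7, $t7, 5 → $t7=5+5=10
sub $t1, $t1, 1 → $t1=5-1=4
cmp $t1, 0  (cmp 4,0)
bgt start: taken
add $t7, $t7, 5 → $t7=10+5=15
sub $t1, $t1, 1 → $t1=4-1=3
cmp $t1, 0  (cmp 3,0)
bgt start: taken
add $t7, $t7, 5 → $t7=15+5=20
sub $t1, $t1, 1 → $t1=3-1=2
cmp $t1, 0  (cmp 2,0)
bgt start: taken
add $t7, $t7, 5 → $t7=20+5=25
sub $t1, $t1, 1 → $t1=2-1=1
cmp $t1, 0  (cmp 1,0)
bgt start: taken
add $t7, $t7, 5 → $t7=25+5=30
sub $t1, $t1, 1 → $t1=1-1=0
cmp $t1, 0  (cmp 0,0)
bgt start: not taken
halt.

30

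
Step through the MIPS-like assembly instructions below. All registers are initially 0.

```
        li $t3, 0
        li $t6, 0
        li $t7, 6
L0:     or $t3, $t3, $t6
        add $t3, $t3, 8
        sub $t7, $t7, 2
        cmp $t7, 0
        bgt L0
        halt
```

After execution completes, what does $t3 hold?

after li $t3, 0: $t3=0
after li $t6, 0: $t6=0
after li $t7, 6: $t7=6
after or $t3, $t3, $t6: $t3=0|0=0
after add $t3, $t3, 8: $t3=0+8=8
after sub $t7, $t7, 2: $t7=6-2=4
cmp $t7, 0  (cmp 4,0)
bgt L0: taken
after or $t3, $t3, $t6: $t3=8|0=8
after add $t3, $t3, 8: $t3=8+8=16
after sub $t7, $t7, 2: $t7=4-2=2
cmp $t7, 0  (cmp 2,0)
bgt L0: taken
after or $t3, $t3, $t6: $t3=16|0=16
after add $t3, $t3, 8: $t3=16+8=24
after sub $t7, $t7, 2: $t7=2-2=0
cmp $t7, 0  (cmp 0,0)
bgt L0: not taken
halt.

24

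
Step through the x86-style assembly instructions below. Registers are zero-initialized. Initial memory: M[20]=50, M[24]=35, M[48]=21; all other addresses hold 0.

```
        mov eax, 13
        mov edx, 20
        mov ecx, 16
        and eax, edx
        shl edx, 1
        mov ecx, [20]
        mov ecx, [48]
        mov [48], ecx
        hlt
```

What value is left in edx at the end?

40

after mov eax, 13: eax=13
after mov edx, 20: edx=20
after mov ecx, 16: ecx=16
after and eax, edx: eax=13&20=4
after shl edx, 1: edx=20<<1=40
after mov ecx, [20]: ecx=M[20]=50
after mov ecx, [48]: ecx=M[48]=21
mov [48], ecx → M[48]=21
halt.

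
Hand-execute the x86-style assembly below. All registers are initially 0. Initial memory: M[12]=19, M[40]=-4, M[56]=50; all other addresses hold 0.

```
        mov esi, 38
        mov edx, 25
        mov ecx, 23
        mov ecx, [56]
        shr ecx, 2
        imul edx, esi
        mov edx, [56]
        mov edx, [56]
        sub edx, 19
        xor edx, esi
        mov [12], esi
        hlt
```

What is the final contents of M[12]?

mov esi, 38 → esi=38
mov edx, 25 → edx=25
mov ecx, 23 → ecx=23
mov ecx, [56] → ecx=M[56]=50
shr ecx, 2 → ecx=50>>2=12
imul edx, esi → edx=25*38=950
mov edx, [56] → edx=M[56]=50
mov edx, [56] → edx=M[56]=50
sub edx, 19 → edx=50-19=31
xor edx, esi → edx=31^38=57
mov [12], esi → M[12]=38
halt.

38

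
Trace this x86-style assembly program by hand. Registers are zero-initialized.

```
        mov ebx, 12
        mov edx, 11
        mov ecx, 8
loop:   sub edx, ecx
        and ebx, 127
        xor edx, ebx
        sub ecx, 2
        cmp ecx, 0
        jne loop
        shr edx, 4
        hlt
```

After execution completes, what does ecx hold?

mov ebx, 12 → ebx=12
mov edx, 11 → edx=11
mov ecx, 8 → ecx=8
sub edx, ecx → edx=11-8=3
and ebx, 127 → ebx=12&127=12
xor edx, ebx → edx=3^12=15
sub ecx, 2 → ecx=8-2=6
cmp ecx, 0  (cmp 6,0)
jne loop: taken
sub edx, ecx → edx=15-6=9
and ebx, 127 → ebx=12&127=12
xor edx, ebx → edx=9^12=5
sub ecx, 2 → ecx=6-2=4
cmp ecx, 0  (cmp 4,0)
jne loop: taken
sub edx, ecx → edx=5-4=1
and ebx, 127 → ebx=12&127=12
xor edx, ebx → edx=1^12=13
sub ecx, 2 → ecx=4-2=2
cmp ecx, 0  (cmp 2,0)
jne loop: taken
sub edx, ecx → edx=13-2=11
and ebx, 127 → ebx=12&127=12
xor edx, ebx → edx=11^12=7
sub ecx, 2 → ecx=2-2=0
cmp ecx, 0  (cmp 0,0)
jne loop: not taken
shr edx, 4 → edx=7>>4=0
halt.

0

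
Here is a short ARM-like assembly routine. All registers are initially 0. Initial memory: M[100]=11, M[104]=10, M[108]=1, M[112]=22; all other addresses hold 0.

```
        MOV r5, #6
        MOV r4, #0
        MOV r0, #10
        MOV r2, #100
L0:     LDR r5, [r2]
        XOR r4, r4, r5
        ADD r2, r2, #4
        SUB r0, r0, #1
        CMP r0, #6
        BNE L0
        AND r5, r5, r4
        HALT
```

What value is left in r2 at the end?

after MOV r5, #6: r5=6
after MOV r4, #0: r4=0
after MOV r0, #10: r0=10
after MOV r2, #100: r2=100
after LDR r5, [r2]: r5=M[100]=11
after XOR r4, r4, r5: r4=0^11=11
after ADD r2, r2, #4: r2=100+4=104
after SUB r0, r0, #1: r0=10-1=9
CMP r0, #6  (cmp 9,6)
BNE L0: taken
after LDR r5, [r2]: r5=M[104]=10
after XOR r4, r4, r5: r4=11^10=1
after ADD r2, r2, #4: r2=104+4=108
after SUB r0, r0, #1: r0=9-1=8
CMP r0, #6  (cmp 8,6)
BNE L0: taken
after LDR r5, [r2]: r5=M[108]=1
after XOR r4, r4, r5: r4=1^1=0
after ADD r2, r2, #4: r2=108+4=112
after SUB r0, r0, #1: r0=8-1=7
CMP r0, #6  (cmp 7,6)
BNE L0: taken
after LDR r5, [r2]: r5=M[112]=22
after XOR r4, r4, r5: r4=0^22=22
after ADD r2, r2, #4: r2=112+4=116
after SUB r0, r0, #1: r0=7-1=6
CMP r0, #6  (cmp 6,6)
BNE L0: not taken
after AND r5, r5, r4: r5=22&22=22
halt.

116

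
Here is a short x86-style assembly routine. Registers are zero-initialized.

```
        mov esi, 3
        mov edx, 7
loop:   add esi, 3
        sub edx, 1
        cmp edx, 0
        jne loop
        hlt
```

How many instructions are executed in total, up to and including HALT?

esi=3
edx=7
esi=3+3=6
edx=7-1=6
cmp edx, 0  (cmp 6,0)
jne loop: taken
esi=6+3=9
edx=6-1=5
cmp edx, 0  (cmp 5,0)
jne loop: taken
esi=9+3=12
edx=5-1=4
cmp edx, 0  (cmp 4,0)
jne loop: taken
esi=12+3=15
edx=4-1=3
cmp edx, 0  (cmp 3,0)
jne loop: taken
esi=15+3=18
edx=3-1=2
cmp edx, 0  (cmp 2,0)
jne loop: taken
esi=18+3=21
edx=2-1=1
cmp edx, 0  (cmp 1,0)
jne loop: taken
esi=21+3=24
edx=1-1=0
cmp edx, 0  (cmp 0,0)
jne loop: not taken
halt.
Total executed instructions: 31.

31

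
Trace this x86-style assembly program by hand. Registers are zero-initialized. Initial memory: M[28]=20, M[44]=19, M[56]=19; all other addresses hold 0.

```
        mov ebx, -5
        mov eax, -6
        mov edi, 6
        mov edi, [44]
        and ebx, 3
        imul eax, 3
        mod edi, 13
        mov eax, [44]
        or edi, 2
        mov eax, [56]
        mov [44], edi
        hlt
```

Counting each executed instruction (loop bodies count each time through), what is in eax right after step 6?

-18

after mov ebx, -5: ebx=-5
after mov eax, -6: eax=-6
after mov edi, 6: edi=6
after mov edi, [44]: edi=M[44]=19
after and ebx, 3: ebx=(-5)&3=3
after imul eax, 3: eax=(-6)*3=-18
After step 6: eax = -18.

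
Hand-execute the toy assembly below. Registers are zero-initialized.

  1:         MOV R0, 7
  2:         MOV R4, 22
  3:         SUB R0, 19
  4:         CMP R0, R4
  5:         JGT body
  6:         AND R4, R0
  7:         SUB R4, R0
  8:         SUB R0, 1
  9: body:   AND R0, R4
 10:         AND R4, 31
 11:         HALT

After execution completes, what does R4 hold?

0

R0=7
R4=22
R0=7-19=-12
CMP R0, R4  (cmp -12,22)
JGT body: not taken
R4=22&(-12)=20
R4=20-(-12)=32
R0=(-12)-1=-13
R0=(-13)&32=32
R4=32&31=0
halt.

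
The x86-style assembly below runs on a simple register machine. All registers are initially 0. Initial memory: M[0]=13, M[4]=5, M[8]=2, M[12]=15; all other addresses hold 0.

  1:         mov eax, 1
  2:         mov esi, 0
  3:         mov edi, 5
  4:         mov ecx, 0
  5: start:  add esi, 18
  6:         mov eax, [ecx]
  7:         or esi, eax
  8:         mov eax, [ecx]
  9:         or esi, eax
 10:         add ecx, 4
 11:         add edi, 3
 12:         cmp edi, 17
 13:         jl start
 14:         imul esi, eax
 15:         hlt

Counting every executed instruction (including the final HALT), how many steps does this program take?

42

after mov eax, 1: eax=1
after mov esi, 0: esi=0
after mov edi, 5: edi=5
after mov ecx, 0: ecx=0
after add esi, 18: esi=0+18=18
after mov eax, [ecx]: eax=M[0]=13
after or esi, eax: esi=18|13=31
after mov eax, [ecx]: eax=M[0]=13
after or esi, eax: esi=31|13=31
after add ecx, 4: ecx=0+4=4
after add edi, 3: edi=5+3=8
cmp edi, 17  (cmp 8,17)
jl start: taken
after add esi, 18: esi=31+18=49
after mov eax, [ecx]: eax=M[4]=5
after or esi, eax: esi=49|5=53
after mov eax, [ecx]: eax=M[4]=5
after or esi, eax: esi=53|5=53
after add ecx, 4: ecx=4+4=8
after add edi, 3: edi=8+3=11
cmp edi, 17  (cmp 11,17)
jl start: taken
after add esi, 18: esi=53+18=71
after mov eax, [ecx]: eax=M[8]=2
after or esi, eax: esi=71|2=71
after mov eax, [ecx]: eax=M[8]=2
after or esi, eax: esi=71|2=71
after add ecx, 4: ecx=8+4=12
after add edi, 3: edi=11+3=14
cmp edi, 17  (cmp 14,17)
jl start: taken
after add esi, 18: esi=71+18=89
after mov eax, [ecx]: eax=M[12]=15
after or esi, eax: esi=89|15=95
after mov eax, [ecx]: eax=M[12]=15
after or esi, eax: esi=95|15=95
after add ecx, 4: ecx=12+4=16
after add edi, 3: edi=14+3=17
cmp edi, 17  (cmp 17,17)
jl start: not taken
after imul esi, eax: esi=95*15=1425
halt.
Total executed instructions: 42.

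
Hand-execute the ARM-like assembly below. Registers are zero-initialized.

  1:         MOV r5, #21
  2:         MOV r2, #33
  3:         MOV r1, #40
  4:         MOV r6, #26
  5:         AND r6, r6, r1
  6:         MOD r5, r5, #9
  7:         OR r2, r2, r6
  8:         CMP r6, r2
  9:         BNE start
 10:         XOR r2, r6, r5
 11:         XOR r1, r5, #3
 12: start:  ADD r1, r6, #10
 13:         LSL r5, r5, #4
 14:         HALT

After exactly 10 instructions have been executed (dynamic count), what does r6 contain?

MOV r5, #21 → r5=21
MOV r2, #33 → r2=33
MOV r1, #40 → r1=40
MOV r6, #26 → r6=26
AND r6, r6, r1 → r6=26&40=8
MOD r5, r5, #9 → r5=21%9=3
OR r2, r2, r6 → r2=33|8=41
CMP r6, r2  (cmp 8,41)
BNE start: taken
ADD r1, r6, #10 → r1=8+10=18
After step 10: r6 = 8.

8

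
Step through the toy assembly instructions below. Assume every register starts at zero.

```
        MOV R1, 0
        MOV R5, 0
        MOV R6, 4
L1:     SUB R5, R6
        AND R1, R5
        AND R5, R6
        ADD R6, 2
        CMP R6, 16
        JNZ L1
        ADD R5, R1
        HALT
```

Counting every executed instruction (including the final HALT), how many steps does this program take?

after MOV R1, 0: R1=0
after MOV R5, 0: R5=0
after MOV R6, 4: R6=4
after SUB R5, R6: R5=0-4=-4
after AND R1, R5: R1=0&(-4)=0
after AND R5, R6: R5=(-4)&4=4
after ADD R6, 2: R6=4+2=6
CMP R6, 16  (cmp 6,16)
JNZ L1: taken
after SUB R5, R6: R5=4-6=-2
after AND R1, R5: R1=0&(-2)=0
after AND R5, R6: R5=(-2)&6=6
after ADD R6, 2: R6=6+2=8
CMP R6, 16  (cmp 8,16)
JNZ L1: taken
after SUB R5, R6: R5=6-8=-2
after AND R1, R5: R1=0&(-2)=0
after AND R5, R6: R5=(-2)&8=8
after ADD R6, 2: R6=8+2=10
CMP R6, 16  (cmp 10,16)
JNZ L1: taken
after SUB R5, R6: R5=8-10=-2
after AND R1, R5: R1=0&(-2)=0
after AND R5, R6: R5=(-2)&10=10
after ADD R6, 2: R6=10+2=12
CMP R6, 16  (cmp 12,16)
JNZ L1: taken
after SUB R5, R6: R5=10-12=-2
after AND R1, R5: R1=0&(-2)=0
after AND R5, R6: R5=(-2)&12=12
after ADD R6, 2: R6=12+2=14
CMP R6, 16  (cmp 14,16)
JNZ L1: taken
after SUB R5, R6: R5=12-14=-2
after AND R1, R5: R1=0&(-2)=0
after AND R5, R6: R5=(-2)&14=14
after ADD R6, 2: R6=14+2=16
CMP R6, 16  (cmp 16,16)
JNZ L1: not taken
after ADD R5, R1: R5=14+0=14
halt.
Total executed instructions: 41.

41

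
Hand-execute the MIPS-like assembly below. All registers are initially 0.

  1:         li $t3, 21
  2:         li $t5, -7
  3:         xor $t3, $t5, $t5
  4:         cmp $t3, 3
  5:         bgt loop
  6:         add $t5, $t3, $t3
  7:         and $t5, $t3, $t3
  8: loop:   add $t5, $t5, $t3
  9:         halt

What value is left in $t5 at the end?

0

li $t3, 21 → $t3=21
li $t5, -7 → $t5=-7
xor $t3, $t5, $t5 → $t3=(-7)^(-7)=0
cmp $t3, 3  (cmp 0,3)
bgt loop: not taken
add $t5, $t3, $t3 → $t5=0+0=0
and $t5, $t3, $t3 → $t5=0&0=0
add $t5, $t5, $t3 → $t5=0+0=0
halt.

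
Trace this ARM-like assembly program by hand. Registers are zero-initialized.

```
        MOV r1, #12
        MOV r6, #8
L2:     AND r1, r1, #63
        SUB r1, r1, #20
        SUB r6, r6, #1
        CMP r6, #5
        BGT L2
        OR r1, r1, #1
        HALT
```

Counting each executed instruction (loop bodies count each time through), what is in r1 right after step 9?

r1=12
r6=8
r1=12&63=12
r1=12-20=-8
r6=8-1=7
CMP r6, #5  (cmp 7,5)
BGT L2: taken
r1=(-8)&63=56
r1=56-20=36
After step 9: r1 = 36.

36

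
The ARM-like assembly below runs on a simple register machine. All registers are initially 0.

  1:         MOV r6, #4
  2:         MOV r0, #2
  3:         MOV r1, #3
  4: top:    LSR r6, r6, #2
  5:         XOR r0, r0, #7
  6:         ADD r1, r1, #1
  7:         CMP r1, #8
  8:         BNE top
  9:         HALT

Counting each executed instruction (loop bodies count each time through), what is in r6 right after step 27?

MOV r6, #4 → r6=4
MOV r0, #2 → r0=2
MOV r1, #3 → r1=3
LSR r6, r6, #2 → r6=4>>2=1
XOR r0, r0, #7 → r0=2^7=5
ADD r1, r1, #1 → r1=3+1=4
CMP r1, #8  (cmp 4,8)
BNE top: taken
LSR r6, r6, #2 → r6=1>>2=0
XOR r0, r0, #7 → r0=5^7=2
ADD r1, r1, #1 → r1=4+1=5
CMP r1, #8  (cmp 5,8)
BNE top: taken
LSR r6, r6, #2 → r6=0>>2=0
XOR r0, r0, #7 → r0=2^7=5
ADD r1, r1, #1 → r1=5+1=6
CMP r1, #8  (cmp 6,8)
BNE top: taken
LSR r6, r6, #2 → r6=0>>2=0
XOR r0, r0, #7 → r0=5^7=2
ADD r1, r1, #1 → r1=6+1=7
CMP r1, #8  (cmp 7,8)
BNE top: taken
LSR r6, r6, #2 → r6=0>>2=0
XOR r0, r0, #7 → r0=2^7=5
ADD r1, r1, #1 → r1=7+1=8
CMP r1, #8  (cmp 8,8)
After step 27: r6 = 0.

0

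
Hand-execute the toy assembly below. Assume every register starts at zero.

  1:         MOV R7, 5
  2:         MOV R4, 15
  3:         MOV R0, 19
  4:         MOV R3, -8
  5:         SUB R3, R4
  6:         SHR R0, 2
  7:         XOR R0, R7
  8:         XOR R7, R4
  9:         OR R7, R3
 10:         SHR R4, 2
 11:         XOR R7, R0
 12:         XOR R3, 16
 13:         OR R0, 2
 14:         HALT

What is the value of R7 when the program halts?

MOV R7, 5 → R7=5
MOV R4, 15 → R4=15
MOV R0, 19 → R0=19
MOV R3, -8 → R3=-8
SUB R3, R4 → R3=(-8)-15=-23
SHR R0, 2 → R0=19>>2=4
XOR R0, R7 → R0=4^5=1
XOR R7, R4 → R7=5^15=10
OR R7, R3 → R7=10|(-23)=-21
SHR R4, 2 → R4=15>>2=3
XOR R7, R0 → R7=(-21)^1=-22
XOR R3, 16 → R3=(-23)^16=-7
OR R0, 2 → R0=1|2=3
halt.

-22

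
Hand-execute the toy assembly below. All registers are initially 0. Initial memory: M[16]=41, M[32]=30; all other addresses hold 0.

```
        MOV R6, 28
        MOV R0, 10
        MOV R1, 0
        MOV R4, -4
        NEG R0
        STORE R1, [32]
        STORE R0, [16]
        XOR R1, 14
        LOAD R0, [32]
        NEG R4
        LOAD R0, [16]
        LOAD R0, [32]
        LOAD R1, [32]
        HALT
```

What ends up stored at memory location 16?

-10

after MOV R6, 28: R6=28
after MOV R0, 10: R0=10
after MOV R1, 0: R1=0
after MOV R4, -4: R4=-4
after NEG R0: R0=-(10)=-10
STORE R1, [32] → M[32]=0
STORE R0, [16] → M[16]=-10
after XOR R1, 14: R1=0^14=14
after LOAD R0, [32]: R0=M[32]=0
after NEG R4: R4=-(-4)=4
after LOAD R0, [16]: R0=M[16]=-10
after LOAD R0, [32]: R0=M[32]=0
after LOAD R1, [32]: R1=M[32]=0
halt.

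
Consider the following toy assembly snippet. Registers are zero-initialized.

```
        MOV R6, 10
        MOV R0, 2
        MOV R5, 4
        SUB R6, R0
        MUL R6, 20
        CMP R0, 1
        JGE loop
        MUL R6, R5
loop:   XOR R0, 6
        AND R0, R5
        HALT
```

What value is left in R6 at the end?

160

R6=10
R0=2
R5=4
R6=10-2=8
R6=8*20=160
CMP R0, 1  (cmp 2,1)
JGE loop: taken
R0=2^6=4
R0=4&4=4
halt.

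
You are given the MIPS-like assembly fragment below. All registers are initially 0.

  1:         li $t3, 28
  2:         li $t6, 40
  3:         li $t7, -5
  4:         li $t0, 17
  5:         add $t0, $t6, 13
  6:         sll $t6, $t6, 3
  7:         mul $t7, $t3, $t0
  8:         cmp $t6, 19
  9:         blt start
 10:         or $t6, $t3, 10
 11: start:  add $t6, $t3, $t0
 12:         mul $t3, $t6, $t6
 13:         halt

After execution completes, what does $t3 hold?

after li $t3, 28: $t3=28
after li $t6, 40: $t6=40
after li $t7, -5: $t7=-5
after li $t0, 17: $t0=17
after add $t0, $t6, 13: $t0=40+13=53
after sll $t6, $t6, 3: $t6=40<<3=320
after mul $t7, $t3, $t0: $t7=28*53=1484
cmp $t6, 19  (cmp 320,19)
blt start: not taken
after or $t6, $t3, 10: $t6=28|10=30
after add $t6, $t3, $t0: $t6=28+53=81
after mul $t3, $t6, $t6: $t3=81*81=6561
halt.

6561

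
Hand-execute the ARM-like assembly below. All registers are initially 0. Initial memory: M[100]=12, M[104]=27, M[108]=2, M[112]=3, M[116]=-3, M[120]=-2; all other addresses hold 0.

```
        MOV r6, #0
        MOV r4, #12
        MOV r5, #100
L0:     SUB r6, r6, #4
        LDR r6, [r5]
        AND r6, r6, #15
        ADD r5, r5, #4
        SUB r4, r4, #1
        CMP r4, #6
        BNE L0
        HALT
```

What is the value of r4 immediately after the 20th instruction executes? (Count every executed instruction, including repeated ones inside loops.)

MOV r6, #0 → r6=0
MOV r4, #12 → r4=12
MOV r5, #100 → r5=100
SUB r6, r6, #4 → r6=0-4=-4
LDR r6, [r5] → r6=M[100]=12
AND r6, r6, #15 → r6=12&15=12
ADD r5, r5, #4 → r5=100+4=104
SUB r4, r4, #1 → r4=12-1=11
CMP r4, #6  (cmp 11,6)
BNE L0: taken
SUB r6, r6, #4 → r6=12-4=8
LDR r6, [r5] → r6=M[104]=27
AND r6, r6, #15 → r6=27&15=11
ADD r5, r5, #4 → r5=104+4=108
SUB r4, r4, #1 → r4=11-1=10
CMP r4, #6  (cmp 10,6)
BNE L0: taken
SUB r6, r6, #4 → r6=11-4=7
LDR r6, [r5] → r6=M[108]=2
AND r6, r6, #15 → r6=2&15=2
After step 20: r4 = 10.

10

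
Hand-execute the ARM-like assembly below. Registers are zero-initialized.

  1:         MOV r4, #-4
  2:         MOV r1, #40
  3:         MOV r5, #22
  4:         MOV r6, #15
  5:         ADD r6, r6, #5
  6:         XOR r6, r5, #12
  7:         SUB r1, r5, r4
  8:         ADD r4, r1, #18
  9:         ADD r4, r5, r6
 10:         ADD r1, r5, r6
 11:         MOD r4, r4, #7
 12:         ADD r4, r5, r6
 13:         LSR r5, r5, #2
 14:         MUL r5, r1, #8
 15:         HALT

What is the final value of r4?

MOV r4, #-4 → r4=-4
MOV r1, #40 → r1=40
MOV r5, #22 → r5=22
MOV r6, #15 → r6=15
ADD r6, r6, #5 → r6=15+5=20
XOR r6, r5, #12 → r6=22^12=26
SUB r1, r5, r4 → r1=22-(-4)=26
ADD r4, r1, #18 → r4=26+18=44
ADD r4, r5, r6 → r4=22+26=48
ADD r1, r5, r6 → r1=22+26=48
MOD r4, r4, #7 → r4=48%7=6
ADD r4, r5, r6 → r4=22+26=48
LSR r5, r5, #2 → r5=22>>2=5
MUL r5, r1, #8 → r5=48*8=384
halt.

48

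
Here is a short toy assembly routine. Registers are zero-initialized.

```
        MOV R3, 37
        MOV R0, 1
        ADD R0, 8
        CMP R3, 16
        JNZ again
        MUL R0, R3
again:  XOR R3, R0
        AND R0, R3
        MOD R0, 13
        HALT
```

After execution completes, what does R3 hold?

R3=37
R0=1
R0=1+8=9
CMP R3, 16  (cmp 37,16)
JNZ again: taken
R3=37^9=44
R0=9&44=8
R0=8%13=8
halt.

44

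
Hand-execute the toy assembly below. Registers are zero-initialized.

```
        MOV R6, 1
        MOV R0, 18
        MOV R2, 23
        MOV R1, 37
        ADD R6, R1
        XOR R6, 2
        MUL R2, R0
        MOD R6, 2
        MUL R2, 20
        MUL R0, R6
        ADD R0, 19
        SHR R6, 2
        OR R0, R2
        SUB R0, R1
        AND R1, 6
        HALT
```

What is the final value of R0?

R6=1
R0=18
R2=23
R1=37
R6=1+37=38
R6=38^2=36
R2=23*18=414
R6=36%2=0
R2=414*20=8280
R0=18*0=0
R0=0+19=19
R6=0>>2=0
R0=19|8280=8283
R0=8283-37=8246
R1=37&6=4
halt.

8246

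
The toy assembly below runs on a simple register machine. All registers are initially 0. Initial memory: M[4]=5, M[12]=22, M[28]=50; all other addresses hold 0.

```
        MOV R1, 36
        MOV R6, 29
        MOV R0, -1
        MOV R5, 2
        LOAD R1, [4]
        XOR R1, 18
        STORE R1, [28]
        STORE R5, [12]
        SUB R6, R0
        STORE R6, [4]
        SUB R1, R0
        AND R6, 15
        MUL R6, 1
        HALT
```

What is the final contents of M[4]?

30

R1=36
R6=29
R0=-1
R5=2
R1=M[4]=5
R1=5^18=23
STORE R1, [28] → M[28]=23
STORE R5, [12] → M[12]=2
R6=29-(-1)=30
STORE R6, [4] → M[4]=30
R1=23-(-1)=24
R6=30&15=14
R6=14*1=14
halt.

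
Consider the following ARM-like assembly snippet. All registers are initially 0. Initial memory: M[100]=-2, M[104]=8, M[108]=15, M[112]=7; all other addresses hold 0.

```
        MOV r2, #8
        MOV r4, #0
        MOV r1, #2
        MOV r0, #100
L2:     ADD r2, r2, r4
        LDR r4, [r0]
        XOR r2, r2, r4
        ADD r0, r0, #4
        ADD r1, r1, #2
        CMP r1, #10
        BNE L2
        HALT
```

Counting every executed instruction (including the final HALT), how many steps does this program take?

after MOV r2, #8: r2=8
after MOV r4, #0: r4=0
after MOV r1, #2: r1=2
after MOV r0, #100: r0=100
after ADD r2, r2, r4: r2=8+0=8
after LDR r4, [r0]: r4=M[100]=-2
after XOR r2, r2, r4: r2=8^(-2)=-10
after ADD r0, r0, #4: r0=100+4=104
after ADD r1, r1, #2: r1=2+2=4
CMP r1, #10  (cmp 4,10)
BNE L2: taken
after ADD r2, r2, r4: r2=(-10)+(-2)=-12
after LDR r4, [r0]: r4=M[104]=8
after XOR r2, r2, r4: r2=(-12)^8=-4
after ADD r0, r0, #4: r0=104+4=108
after ADD r1, r1, #2: r1=4+2=6
CMP r1, #10  (cmp 6,10)
BNE L2: taken
after ADD r2, r2, r4: r2=(-4)+8=4
after LDR r4, [r0]: r4=M[108]=15
after XOR r2, r2, r4: r2=4^15=11
after ADD r0, r0, #4: r0=108+4=112
after ADD r1, r1, #2: r1=6+2=8
CMP r1, #10  (cmp 8,10)
BNE L2: taken
after ADD r2, r2, r4: r2=11+15=26
after LDR r4, [r0]: r4=M[112]=7
after XOR r2, r2, r4: r2=26^7=29
after ADD r0, r0, #4: r0=112+4=116
after ADD r1, r1, #2: r1=8+2=10
CMP r1, #10  (cmp 10,10)
BNE L2: not taken
halt.
Total executed instructions: 33.

33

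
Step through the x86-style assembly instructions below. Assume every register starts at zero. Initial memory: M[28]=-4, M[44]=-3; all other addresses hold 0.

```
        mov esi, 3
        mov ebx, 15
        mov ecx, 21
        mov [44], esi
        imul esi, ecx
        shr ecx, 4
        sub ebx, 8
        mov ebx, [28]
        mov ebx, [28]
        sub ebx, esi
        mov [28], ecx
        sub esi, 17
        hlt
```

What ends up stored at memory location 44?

esi=3
ebx=15
ecx=21
mov [44], esi → M[44]=3
esi=3*21=63
ecx=21>>4=1
ebx=15-8=7
ebx=M[28]=-4
ebx=M[28]=-4
ebx=(-4)-63=-67
mov [28], ecx → M[28]=1
esi=63-17=46
halt.

3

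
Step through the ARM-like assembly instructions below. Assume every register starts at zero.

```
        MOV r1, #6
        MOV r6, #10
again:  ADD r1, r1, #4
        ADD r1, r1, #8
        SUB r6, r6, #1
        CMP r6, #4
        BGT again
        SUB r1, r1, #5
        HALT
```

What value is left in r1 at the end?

73

after MOV r1, #6: r1=6
after MOV r6, #10: r6=10
after ADD r1, r1, #4: r1=6+4=10
after ADD r1, r1, #8: r1=10+8=18
after SUB r6, r6, #1: r6=10-1=9
CMP r6, #4  (cmp 9,4)
BGT again: taken
after ADD r1, r1, #4: r1=18+4=22
after ADD r1, r1, #8: r1=22+8=30
after SUB r6, r6, #1: r6=9-1=8
CMP r6, #4  (cmp 8,4)
BGT again: taken
after ADD r1, r1, #4: r1=30+4=34
after ADD r1, r1, #8: r1=34+8=42
after SUB r6, r6, #1: r6=8-1=7
CMP r6, #4  (cmp 7,4)
BGT again: taken
after ADD r1, r1, #4: r1=42+4=46
after ADD r1, r1, #8: r1=46+8=54
after SUB r6, r6, #1: r6=7-1=6
CMP r6, #4  (cmp 6,4)
BGT again: taken
after ADD r1, r1, #4: r1=54+4=58
after ADD r1, r1, #8: r1=58+8=66
after SUB r6, r6, #1: r6=6-1=5
CMP r6, #4  (cmp 5,4)
BGT again: taken
after ADD r1, r1, #4: r1=66+4=70
after ADD r1, r1, #8: r1=70+8=78
after SUB r6, r6, #1: r6=5-1=4
CMP r6, #4  (cmp 4,4)
BGT again: not taken
after SUB r1, r1, #5: r1=78-5=73
halt.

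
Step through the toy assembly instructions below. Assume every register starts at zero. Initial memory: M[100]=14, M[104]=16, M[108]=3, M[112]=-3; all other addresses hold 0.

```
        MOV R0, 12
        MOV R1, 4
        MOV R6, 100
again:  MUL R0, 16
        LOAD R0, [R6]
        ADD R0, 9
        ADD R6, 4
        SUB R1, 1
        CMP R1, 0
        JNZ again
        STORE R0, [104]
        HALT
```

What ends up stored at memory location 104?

MOV R0, 12 → R0=12
MOV R1, 4 → R1=4
MOV R6, 100 → R6=100
MUL R0, 16 → R0=12*16=192
LOAD R0, [R6] → R0=M[100]=14
ADD R0, 9 → R0=14+9=23
ADD R6, 4 → R6=100+4=104
SUB R1, 1 → R1=4-1=3
CMP R1, 0  (cmp 3,0)
JNZ again: taken
MUL R0, 16 → R0=23*16=368
LOAD R0, [R6] → R0=M[104]=16
ADD R0, 9 → R0=16+9=25
ADD R6, 4 → R6=104+4=108
SUB R1, 1 → R1=3-1=2
CMP R1, 0  (cmp 2,0)
JNZ again: taken
MUL R0, 16 → R0=25*16=400
LOAD R0, [R6] → R0=M[108]=3
ADD R0, 9 → R0=3+9=12
ADD R6, 4 → R6=108+4=112
SUB R1, 1 → R1=2-1=1
CMP R1, 0  (cmp 1,0)
JNZ again: taken
MUL R0, 16 → R0=12*16=192
LOAD R0, [R6] → R0=M[112]=-3
ADD R0, 9 → R0=(-3)+9=6
ADD R6, 4 → R6=112+4=116
SUB R1, 1 → R1=1-1=0
CMP R1, 0  (cmp 0,0)
JNZ again: not taken
STORE R0, [104] → M[104]=6
halt.

6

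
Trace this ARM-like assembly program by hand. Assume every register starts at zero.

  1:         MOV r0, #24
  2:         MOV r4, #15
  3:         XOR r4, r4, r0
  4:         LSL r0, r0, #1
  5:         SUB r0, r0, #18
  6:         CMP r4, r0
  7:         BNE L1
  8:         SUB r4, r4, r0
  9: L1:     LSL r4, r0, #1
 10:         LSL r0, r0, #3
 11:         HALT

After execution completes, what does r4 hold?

r0=24
r4=15
r4=15^24=23
r0=24<<1=48
r0=48-18=30
CMP r4, r0  (cmp 23,30)
BNE L1: taken
r4=30<<1=60
r0=30<<3=240
halt.

60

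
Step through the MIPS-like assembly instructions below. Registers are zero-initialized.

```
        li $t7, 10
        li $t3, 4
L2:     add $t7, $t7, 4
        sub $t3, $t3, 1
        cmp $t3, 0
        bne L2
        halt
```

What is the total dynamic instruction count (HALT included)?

li $t7, 10 → $t7=10
li $t3, 4 → $t3=4
add $t7, $t7, 4 → $t7=10+4=14
sub $t3, $t3, 1 → $t3=4-1=3
cmp $t3, 0  (cmp 3,0)
bne L2: taken
add $t7, $t7, 4 → $t7=14+4=18
sub $t3, $t3, 1 → $t3=3-1=2
cmp $t3, 0  (cmp 2,0)
bne L2: taken
add $t7, $t7, 4 → $t7=18+4=22
sub $t3, $t3, 1 → $t3=2-1=1
cmp $t3, 0  (cmp 1,0)
bne L2: taken
add $t7, $t7, 4 → $t7=22+4=26
sub $t3, $t3, 1 → $t3=1-1=0
cmp $t3, 0  (cmp 0,0)
bne L2: not taken
halt.
Total executed instructions: 19.

19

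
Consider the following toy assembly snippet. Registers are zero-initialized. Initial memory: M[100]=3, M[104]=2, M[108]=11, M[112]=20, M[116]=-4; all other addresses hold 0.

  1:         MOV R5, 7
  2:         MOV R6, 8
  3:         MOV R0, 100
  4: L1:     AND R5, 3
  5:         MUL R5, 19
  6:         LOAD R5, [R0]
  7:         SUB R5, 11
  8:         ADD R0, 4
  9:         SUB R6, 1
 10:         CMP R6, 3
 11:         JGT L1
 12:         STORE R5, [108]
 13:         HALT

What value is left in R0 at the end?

MOV R5, 7 → R5=7
MOV R6, 8 → R6=8
MOV R0, 100 → R0=100
AND R5, 3 → R5=7&3=3
MUL R5, 19 → R5=3*19=57
LOAD R5, [R0] → R5=M[100]=3
SUB R5, 11 → R5=3-11=-8
ADD R0, 4 → R0=100+4=104
SUB R6, 1 → R6=8-1=7
CMP R6, 3  (cmp 7,3)
JGT L1: taken
AND R5, 3 → R5=(-8)&3=0
MUL R5, 19 → R5=0*19=0
LOAD R5, [R0] → R5=M[104]=2
SUB R5, 11 → R5=2-11=-9
ADD R0, 4 → R0=104+4=108
SUB R6, 1 → R6=7-1=6
CMP R6, 3  (cmp 6,3)
JGT L1: taken
AND R5, 3 → R5=(-9)&3=3
MUL R5, 19 → R5=3*19=57
LOAD R5, [R0] → R5=M[108]=11
SUB R5, 11 → R5=11-11=0
ADD R0, 4 → R0=108+4=112
SUB R6, 1 → R6=6-1=5
CMP R6, 3  (cmp 5,3)
JGT L1: taken
AND R5, 3 → R5=0&3=0
MUL R5, 19 → R5=0*19=0
LOAD R5, [R0] → R5=M[112]=20
SUB R5, 11 → R5=20-11=9
ADD R0, 4 → R0=112+4=116
SUB R6, 1 → R6=5-1=4
CMP R6, 3  (cmp 4,3)
JGT L1: taken
AND R5, 3 → R5=9&3=1
MUL R5, 19 → R5=1*19=19
LOAD R5, [R0] → R5=M[116]=-4
SUB R5, 11 → R5=(-4)-11=-15
ADD R0, 4 → R0=116+4=120
SUB R6, 1 → R6=4-1=3
CMP R6, 3  (cmp 3,3)
JGT L1: not taken
STORE R5, [108] → M[108]=-15
halt.

120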